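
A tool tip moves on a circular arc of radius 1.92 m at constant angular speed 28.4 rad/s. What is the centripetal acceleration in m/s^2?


a_c = omega^2 * r = 28.4^2 * 1.92 = 1548.5952

1548.5952 m/s^2


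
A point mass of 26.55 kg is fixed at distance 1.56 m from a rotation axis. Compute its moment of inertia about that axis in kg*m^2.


I = m*r^2 = 26.55*1.56^2 = 64.6121

64.6121 kg*m^2


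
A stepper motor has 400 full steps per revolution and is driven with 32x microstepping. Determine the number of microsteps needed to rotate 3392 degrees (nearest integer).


step_size = 360/(400*32) = 360/12800 = 0.028125 deg
n = 3392/(360/12800) = 3392*12800/360 = 120604.4444 -> 120604

120604 steps


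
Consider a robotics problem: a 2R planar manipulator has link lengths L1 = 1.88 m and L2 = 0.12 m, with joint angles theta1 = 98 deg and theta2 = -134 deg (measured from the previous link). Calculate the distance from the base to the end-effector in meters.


x = L1*cos(th1) + L2*cos(th1+th2) = -0.164563
y = L1*sin(th1) + L2*sin(th1+th2) = 1.791170
d = sqrt(x^2 + y^2) = sqrt(0.027081 + 3.208290) = 1.7987

1.7987 m


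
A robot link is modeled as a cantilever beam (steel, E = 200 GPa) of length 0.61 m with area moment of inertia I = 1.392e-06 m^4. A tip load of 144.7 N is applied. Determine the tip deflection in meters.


delta = F*L^3/(3*E*I) = 144.7*0.61^3/(3*2.000e+11*1.392e-06)
      = 32.8441507/835200 = 3.9325e-05

3.9325e-05 m


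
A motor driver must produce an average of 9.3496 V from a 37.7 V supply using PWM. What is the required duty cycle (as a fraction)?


D = V_avg/V_supply = 9.3496/37.7 = 0.2480

0.2480


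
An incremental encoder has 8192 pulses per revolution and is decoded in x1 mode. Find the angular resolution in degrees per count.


resolution = 360 / (PPR * 1) = 360 / 8192 = 0.0439

0.0439 degrees


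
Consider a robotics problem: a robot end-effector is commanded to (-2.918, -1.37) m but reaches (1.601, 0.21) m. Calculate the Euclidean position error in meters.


dx = 1.601 - (-2.918) = 4.5190, dy = 0.21 - (-1.37) = 1.5800
err = sqrt(20.421361 + 2.496400) = 4.7872

4.7872 m


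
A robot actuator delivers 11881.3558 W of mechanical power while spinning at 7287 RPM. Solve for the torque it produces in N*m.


omega = 7287 * 2*pi/60 = 763.092856 rad/s
tau = P / omega = 11881.3558 / 763.092856 = 15.5700

15.5700 N*m


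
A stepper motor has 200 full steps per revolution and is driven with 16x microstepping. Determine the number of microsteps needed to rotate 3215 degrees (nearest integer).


step_size = 360/(200*16) = 360/3200 = 0.112500 deg
n = 3215/(360/3200) = 3215*3200/360 = 28577.7778 -> 28578

28578 steps


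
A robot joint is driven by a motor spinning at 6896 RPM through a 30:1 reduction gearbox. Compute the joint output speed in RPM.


omega_joint = omega_motor / N = 6896 / 30 = 229.8667

229.8667 RPM


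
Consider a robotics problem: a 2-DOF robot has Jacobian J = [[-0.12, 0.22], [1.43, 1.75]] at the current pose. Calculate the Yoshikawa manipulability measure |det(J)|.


det(J) = -0.12*1.75 - (0.22)*(1.43) = -0.5246
|det(J)| = 0.5246

0.5246


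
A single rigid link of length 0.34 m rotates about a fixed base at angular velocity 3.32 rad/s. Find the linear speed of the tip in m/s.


v = L*omega = 0.34 * 3.32 = 1.1288

1.1288 m/s


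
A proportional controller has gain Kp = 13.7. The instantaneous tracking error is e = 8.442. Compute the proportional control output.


u_P = Kp * e = 13.7 * 8.442 = 115.6554

115.6554


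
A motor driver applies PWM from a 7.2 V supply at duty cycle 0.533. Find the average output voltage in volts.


V_avg = V_supply * D = 7.2*0.533 = 3.8376

3.8376 V


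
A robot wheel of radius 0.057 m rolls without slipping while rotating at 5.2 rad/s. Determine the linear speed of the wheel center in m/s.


v = omega * r = 5.2 * 0.057 = 0.2964

0.2964 m/s


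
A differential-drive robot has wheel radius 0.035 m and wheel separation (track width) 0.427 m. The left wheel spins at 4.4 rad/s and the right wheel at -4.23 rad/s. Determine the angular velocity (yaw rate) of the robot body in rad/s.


omega = r*(wR - wL)/L = 0.035*(-4.23 - (4.4))/0.427 = -0.7074

-0.7074 rad/s


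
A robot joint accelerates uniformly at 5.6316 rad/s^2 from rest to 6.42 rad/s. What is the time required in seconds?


t = delta_omega / alpha = 6.42 / 5.6316 = 1.1400

1.1400 s


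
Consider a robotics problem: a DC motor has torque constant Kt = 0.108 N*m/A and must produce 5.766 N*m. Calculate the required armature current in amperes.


I = tau / Kt = 5.766/0.108 = 53.3889

53.3889 A


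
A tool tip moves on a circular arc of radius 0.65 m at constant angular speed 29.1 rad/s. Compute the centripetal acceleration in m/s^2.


a_c = omega^2 * r = 29.1^2 * 0.65 = 550.4265

550.4265 m/s^2


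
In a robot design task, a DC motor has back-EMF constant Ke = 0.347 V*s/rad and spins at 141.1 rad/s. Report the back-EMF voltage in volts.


V_emf = Ke * omega = 0.347*141.1 = 48.9617

48.9617 V


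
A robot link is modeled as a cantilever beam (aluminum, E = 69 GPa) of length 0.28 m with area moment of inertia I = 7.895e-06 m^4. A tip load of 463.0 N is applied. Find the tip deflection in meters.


delta = F*L^3/(3*E*I) = 463.0*0.28^3/(3*6.900e+10*7.895e-06)
      = 10.163776/1634265 = 6.2192e-06

6.2192e-06 m


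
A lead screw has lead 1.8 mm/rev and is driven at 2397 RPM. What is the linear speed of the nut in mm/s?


v = lead * (RPM/60) = 1.8*2397/60 = 71.9100

71.9100 mm/s


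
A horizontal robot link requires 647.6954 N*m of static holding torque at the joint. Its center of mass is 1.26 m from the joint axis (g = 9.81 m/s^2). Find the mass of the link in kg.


m = tau / (g*L) = 647.6954 / (9.81 * 1.26) = 52.4000

52.4000 kg


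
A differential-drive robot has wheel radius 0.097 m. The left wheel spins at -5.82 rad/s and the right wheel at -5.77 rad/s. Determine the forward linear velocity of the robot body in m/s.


v = r*(wR + wL)/2 = 0.097*(-5.77 + -5.82)/2 = -0.5621

-0.5621 m/s


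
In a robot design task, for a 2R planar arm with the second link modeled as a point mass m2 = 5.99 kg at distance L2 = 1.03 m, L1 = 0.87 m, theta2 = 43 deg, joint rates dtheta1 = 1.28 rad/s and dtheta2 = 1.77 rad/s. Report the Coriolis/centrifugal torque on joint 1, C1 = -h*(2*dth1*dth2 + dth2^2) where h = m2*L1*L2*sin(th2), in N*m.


h = m2*L1*L2*sin(th2) = 5.99*0.87*1.03*sin(43 deg) = 3.660721
C1 = -h*(2*1.28*1.77 + 1.77^2) = -3.660721*7.6641 = -28.0561

-28.0561 N*m


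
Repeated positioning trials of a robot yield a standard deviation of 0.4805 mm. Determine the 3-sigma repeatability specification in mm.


repeatability = 3*sigma = 3*0.4805 = 1.4415

1.4415 mm


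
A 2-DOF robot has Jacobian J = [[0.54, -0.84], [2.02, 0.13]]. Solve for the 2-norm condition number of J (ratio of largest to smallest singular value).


JJ^T eigenvalues: trace(JJ^T) = 5.0945, det(JJ^T) = det(J)^2 = 3.12228900
s_max^2 = (5.0945 + sqrt(13.46477425))/2 = 4.38196893
s_min^2 = (5.0945 - sqrt(13.46477425))/2 = 0.71253107
kappa = s_max/s_min = sqrt(4.38196893/0.71253107) = 2.4799

2.4799


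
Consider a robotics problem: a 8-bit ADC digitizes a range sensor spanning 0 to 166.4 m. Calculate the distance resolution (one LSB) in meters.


res = range / 2^n = 166.4/2^8 = 166.4/256 = 0.6500

0.6500 m


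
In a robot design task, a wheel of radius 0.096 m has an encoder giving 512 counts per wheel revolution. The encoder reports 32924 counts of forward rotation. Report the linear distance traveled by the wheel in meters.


revs = 32924/512 = 64.304688
d = revs * 2*pi*r = 64.304688 * 2*pi*0.096 = 38.7877

38.7877 m


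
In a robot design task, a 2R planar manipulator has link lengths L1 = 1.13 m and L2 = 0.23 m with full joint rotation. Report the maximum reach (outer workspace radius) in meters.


r_max = L1 + L2 = 1.13 + 0.23 = 1.3600

1.3600 m


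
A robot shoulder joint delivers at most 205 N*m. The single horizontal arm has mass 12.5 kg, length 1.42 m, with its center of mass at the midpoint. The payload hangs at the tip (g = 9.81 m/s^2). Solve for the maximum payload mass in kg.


tau_arm = m_arm*g*(L/2) = 12.5*9.81*1.42/2 = 87.0637 N*m
tau_payload = tau_max - tau_arm = 205 - 87.0637 = 117.9363
m_payload = tau_payload / (g*L) = 117.9363 / (9.81*1.42) = 8.4662

8.4662 kg


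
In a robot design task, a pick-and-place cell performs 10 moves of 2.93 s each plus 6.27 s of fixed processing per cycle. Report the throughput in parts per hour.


T_cycle = 10*2.93 + 6.27 = 35.5700 s
rate = 3600/T = 101.2089

101.2089 parts/hour


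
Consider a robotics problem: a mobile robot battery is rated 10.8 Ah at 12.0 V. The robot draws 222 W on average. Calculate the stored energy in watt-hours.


E = capacity * V = 10.8*12.0 = 129.6000

129.6000 Wh


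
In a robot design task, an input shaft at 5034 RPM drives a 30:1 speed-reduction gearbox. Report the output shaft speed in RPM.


omega_out = omega_in / N = 5034 / 30 = 167.8000

167.8000 RPM


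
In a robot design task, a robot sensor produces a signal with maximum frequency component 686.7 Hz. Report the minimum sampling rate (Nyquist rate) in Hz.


f_s,min = 2*f_max = 2*686.7 = 1373.4000

1373.4000 Hz


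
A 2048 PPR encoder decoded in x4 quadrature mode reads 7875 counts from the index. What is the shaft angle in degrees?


angle = counts * 360 / (PPR*4) = 7875 * 360 / 8192 = 346.0693

346.0693 degrees


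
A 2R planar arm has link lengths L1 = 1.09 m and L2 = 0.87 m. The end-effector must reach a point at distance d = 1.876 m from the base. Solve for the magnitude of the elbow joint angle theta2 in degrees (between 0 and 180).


cos(th2) = (d^2 - L1^2 - L2^2)/(2*L1*L2) = (1.876^2 - 1.09^2 - 0.87^2)/(2*1.09*0.87) = 0.83010440
th2 = acos(0.83010440) = 33.8905 deg

33.8905 degrees


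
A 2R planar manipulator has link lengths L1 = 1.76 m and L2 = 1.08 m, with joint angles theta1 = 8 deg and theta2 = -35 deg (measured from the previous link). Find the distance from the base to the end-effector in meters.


x = L1*cos(th1) + L2*cos(th1+th2) = 2.705159
y = L1*sin(th1) + L2*sin(th1+th2) = -0.245365
d = sqrt(x^2 + y^2) = sqrt(7.317885 + 0.060204) = 2.7163

2.7163 m


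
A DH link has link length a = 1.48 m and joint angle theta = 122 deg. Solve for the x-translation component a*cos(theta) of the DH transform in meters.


a*cos(theta) = 1.48*cos(122 deg) = -0.7843

-0.7843 m


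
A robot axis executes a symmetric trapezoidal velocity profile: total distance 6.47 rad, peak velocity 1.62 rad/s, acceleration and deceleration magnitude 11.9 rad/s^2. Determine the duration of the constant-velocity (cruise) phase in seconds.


t_acc = v/a = 0.136134 s, d_acc = v^2/(2a) = 0.110269 rad each
d_cruise = 6.47 - 2*0.110269 = 6.249462 rad
t_cruise = d_cruise/v = 6.249462/1.62 = 3.8577

3.8577 s


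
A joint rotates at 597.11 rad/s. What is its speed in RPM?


RPM = 597.11 * 60/(2*pi) = 5701.9805

5701.9805 RPM


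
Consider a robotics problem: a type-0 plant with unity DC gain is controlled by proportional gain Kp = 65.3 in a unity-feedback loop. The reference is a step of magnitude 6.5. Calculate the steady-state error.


e_ss = R/(1 + Kp) = 6.5/(1 + 65.3) = 6.5/66.3000 = 0.0980

0.0980


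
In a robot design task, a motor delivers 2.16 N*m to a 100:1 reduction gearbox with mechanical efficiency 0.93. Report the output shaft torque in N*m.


tau_out = tau_in * N * eta = 2.16 * 100 * 0.93 = 200.8800

200.8800 N*m


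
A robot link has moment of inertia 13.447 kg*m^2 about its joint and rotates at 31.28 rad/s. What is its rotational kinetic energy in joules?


KE = (1/2)*I*omega^2 = 0.5*13.447*31.28^2 = 6578.5306

6578.5306 J


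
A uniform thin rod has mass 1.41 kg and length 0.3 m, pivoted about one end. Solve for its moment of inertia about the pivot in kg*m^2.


I = (1/3)*m*L^2 = (1/3)*1.41*0.3^2 = 0.0423

0.0423 kg*m^2


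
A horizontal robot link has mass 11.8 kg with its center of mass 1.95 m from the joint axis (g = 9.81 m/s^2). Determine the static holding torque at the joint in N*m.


tau = m*g*L = 11.8 * 9.81 * 1.95 = 225.7281

225.7281 N*m


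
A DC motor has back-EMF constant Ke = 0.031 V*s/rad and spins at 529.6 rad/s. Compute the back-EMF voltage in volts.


V_emf = Ke * omega = 0.031*529.6 = 16.4176

16.4176 V


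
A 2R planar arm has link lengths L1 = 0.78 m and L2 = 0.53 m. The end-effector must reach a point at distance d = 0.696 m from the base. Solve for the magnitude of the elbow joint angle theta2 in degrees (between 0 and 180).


cos(th2) = (d^2 - L1^2 - L2^2)/(2*L1*L2) = (0.696^2 - 0.78^2 - 0.53^2)/(2*0.78*0.53) = -0.48970005
th2 = acos(-0.48970005) = 119.3209 deg

119.3209 degrees


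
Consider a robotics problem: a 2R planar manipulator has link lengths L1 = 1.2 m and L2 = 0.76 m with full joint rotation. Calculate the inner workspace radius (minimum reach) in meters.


r_min = |L1 - L2| = |1.2 - 0.76| = 0.4400

0.4400 m


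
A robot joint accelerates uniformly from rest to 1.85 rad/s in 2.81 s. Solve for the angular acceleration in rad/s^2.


alpha = delta_omega / t = 1.85 / 2.81 = 0.6584

0.6584 rad/s^2


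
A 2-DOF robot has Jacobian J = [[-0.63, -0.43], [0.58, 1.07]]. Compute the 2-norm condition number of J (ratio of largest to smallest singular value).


JJ^T eigenvalues: trace(JJ^T) = 2.0631, det(JJ^T) = det(J)^2 = 0.18037009
s_max^2 = (2.0631 + sqrt(3.53490125))/2 = 1.97161665
s_min^2 = (2.0631 - sqrt(3.53490125))/2 = 0.09148335
kappa = s_max/s_min = sqrt(1.97161665/0.09148335) = 4.6424

4.6424


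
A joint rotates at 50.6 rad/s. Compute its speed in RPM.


RPM = 50.6 * 60/(2*pi) = 483.1944

483.1944 RPM


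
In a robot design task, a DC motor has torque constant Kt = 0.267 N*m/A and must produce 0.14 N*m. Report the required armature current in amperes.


I = tau / Kt = 0.14/0.267 = 0.5243

0.5243 A


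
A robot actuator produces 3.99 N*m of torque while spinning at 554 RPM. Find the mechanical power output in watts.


omega = 554 * 2*pi/60 = 58.014744 rad/s
P = tau * omega = 3.99 * 58.014744 = 231.4788

231.4788 W


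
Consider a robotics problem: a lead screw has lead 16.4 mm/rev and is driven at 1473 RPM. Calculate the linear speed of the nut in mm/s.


v = lead * (RPM/60) = 16.4*1473/60 = 402.6200

402.6200 mm/s


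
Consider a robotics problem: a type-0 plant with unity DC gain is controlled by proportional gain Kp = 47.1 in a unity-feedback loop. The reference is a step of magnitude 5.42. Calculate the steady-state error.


e_ss = R/(1 + Kp) = 5.42/(1 + 47.1) = 5.42/48.1000 = 0.1127

0.1127


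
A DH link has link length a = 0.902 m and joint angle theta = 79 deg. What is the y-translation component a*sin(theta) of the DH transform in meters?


a*sin(theta) = 0.902*sin(79 deg) = 0.8854

0.8854 m


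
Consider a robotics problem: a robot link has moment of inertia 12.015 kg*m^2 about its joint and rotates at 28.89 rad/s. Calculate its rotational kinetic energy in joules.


KE = (1/2)*I*omega^2 = 0.5*12.015*28.89^2 = 5014.0523

5014.0523 J


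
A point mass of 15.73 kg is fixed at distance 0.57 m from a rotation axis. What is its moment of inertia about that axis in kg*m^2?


I = m*r^2 = 15.73*0.57^2 = 5.1107

5.1107 kg*m^2


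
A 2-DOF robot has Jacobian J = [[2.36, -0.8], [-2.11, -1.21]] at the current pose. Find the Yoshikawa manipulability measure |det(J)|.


det(J) = 2.36*-1.21 - (-0.8)*(-2.11) = -4.5436
|det(J)| = 4.5436

4.5436


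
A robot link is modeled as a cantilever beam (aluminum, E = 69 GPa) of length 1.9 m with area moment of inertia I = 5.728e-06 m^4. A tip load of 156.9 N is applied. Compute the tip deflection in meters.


delta = F*L^3/(3*E*I) = 156.9*1.9^3/(3*6.900e+10*5.728e-06)
      = 1076.1771/1185696 = 9.0763e-04

9.0763e-04 m


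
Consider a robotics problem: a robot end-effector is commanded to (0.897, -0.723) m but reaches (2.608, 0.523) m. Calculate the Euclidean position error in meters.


dx = 2.608 - (0.897) = 1.7110, dy = 0.523 - (-0.723) = 1.2460
err = sqrt(2.927521 + 1.552516) = 2.1166

2.1166 m


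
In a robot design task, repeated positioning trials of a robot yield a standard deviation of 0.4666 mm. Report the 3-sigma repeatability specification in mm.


repeatability = 3*sigma = 3*0.4666 = 1.3998

1.3998 mm


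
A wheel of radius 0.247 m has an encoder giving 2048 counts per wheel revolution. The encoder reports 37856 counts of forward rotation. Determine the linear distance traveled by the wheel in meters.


revs = 37856/2048 = 18.484375
d = revs * 2*pi*r = 18.484375 * 2*pi*0.247 = 28.6868

28.6868 m


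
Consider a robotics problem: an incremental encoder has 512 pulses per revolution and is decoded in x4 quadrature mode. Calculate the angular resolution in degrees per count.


resolution = 360 / (PPR * 4) = 360 / 2048 = 0.1758

0.1758 degrees


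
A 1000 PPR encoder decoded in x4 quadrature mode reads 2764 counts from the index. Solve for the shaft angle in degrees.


angle = counts * 360 / (PPR*4) = 2764 * 360 / 4000 = 248.7600

248.7600 degrees


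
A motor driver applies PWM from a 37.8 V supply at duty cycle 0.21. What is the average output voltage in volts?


V_avg = V_supply * D = 37.8*0.21 = 7.9380

7.9380 V


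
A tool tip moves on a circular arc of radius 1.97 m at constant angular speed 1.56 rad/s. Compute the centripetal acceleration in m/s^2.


a_c = omega^2 * r = 1.56^2 * 1.97 = 4.7942

4.7942 m/s^2


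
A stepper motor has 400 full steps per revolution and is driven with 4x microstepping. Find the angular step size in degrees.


step = 360/(400*4) = 360/1600 = 0.2250

0.2250 degrees


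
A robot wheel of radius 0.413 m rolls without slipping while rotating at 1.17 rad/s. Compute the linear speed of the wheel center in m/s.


v = omega * r = 1.17 * 0.413 = 0.4832

0.4832 m/s


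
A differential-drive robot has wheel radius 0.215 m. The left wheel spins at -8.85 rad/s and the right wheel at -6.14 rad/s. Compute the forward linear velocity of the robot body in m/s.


v = r*(wR + wL)/2 = 0.215*(-6.14 + -8.85)/2 = -1.6114

-1.6114 m/s


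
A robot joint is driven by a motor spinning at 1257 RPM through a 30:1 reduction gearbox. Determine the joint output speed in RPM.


omega_joint = omega_motor / N = 1257 / 30 = 41.9000

41.9000 RPM


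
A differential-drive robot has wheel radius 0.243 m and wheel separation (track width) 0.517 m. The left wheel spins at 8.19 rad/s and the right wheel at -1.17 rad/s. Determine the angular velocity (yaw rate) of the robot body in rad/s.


omega = r*(wR - wL)/L = 0.243*(-1.17 - (8.19))/0.517 = -4.3994

-4.3994 rad/s


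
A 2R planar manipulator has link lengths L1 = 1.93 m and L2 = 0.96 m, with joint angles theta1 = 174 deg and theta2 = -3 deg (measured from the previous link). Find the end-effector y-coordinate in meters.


y = L1*sin(th1) + L2*sin(th1+th2) = 1.93*sin(174 deg) + 0.96*sin(171 deg) = 0.3519

0.3519 m


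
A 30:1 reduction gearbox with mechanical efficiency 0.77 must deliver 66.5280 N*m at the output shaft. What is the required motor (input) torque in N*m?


tau_in = tau_out / (N * eta) = 66.5280 / (30 * 0.77) = 2.8800

2.8800 N*m


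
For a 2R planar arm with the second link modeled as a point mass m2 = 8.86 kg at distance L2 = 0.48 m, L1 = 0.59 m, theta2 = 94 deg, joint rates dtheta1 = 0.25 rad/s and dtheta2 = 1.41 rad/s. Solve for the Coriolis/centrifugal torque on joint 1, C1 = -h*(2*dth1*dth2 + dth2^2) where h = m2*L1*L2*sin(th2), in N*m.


h = m2*L1*L2*sin(th2) = 8.86*0.59*0.48*sin(94 deg) = 2.503040
C1 = -h*(2*0.25*1.41 + 1.41^2) = -2.503040*2.6931 = -6.7409

-6.7409 N*m


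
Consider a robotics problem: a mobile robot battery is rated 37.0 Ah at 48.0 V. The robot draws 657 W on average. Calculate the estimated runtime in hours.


E = 37.0*48.0 = 1776.0000 Wh
t = E/P = 1776.0000/657 = 2.7032

2.7032 hours


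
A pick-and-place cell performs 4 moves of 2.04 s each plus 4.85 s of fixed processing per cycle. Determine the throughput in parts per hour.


T_cycle = 4*2.04 + 4.85 = 13.0100 s
rate = 3600/T = 276.7102

276.7102 parts/hour


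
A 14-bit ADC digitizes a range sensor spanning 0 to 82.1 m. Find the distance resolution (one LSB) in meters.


res = range / 2^n = 82.1/2^14 = 82.1/16384 = 0.0050

0.0050 m


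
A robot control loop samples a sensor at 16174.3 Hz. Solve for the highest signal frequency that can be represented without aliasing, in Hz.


f_max = f_s/2 = 16174.3/2 = 8087.1500

8087.1500 Hz


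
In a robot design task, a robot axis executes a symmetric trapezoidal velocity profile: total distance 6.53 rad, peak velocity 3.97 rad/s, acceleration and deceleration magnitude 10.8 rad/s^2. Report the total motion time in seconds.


t_acc = v/a = 3.97/10.8 = 0.367593 s
d_acc = v^2/(2a) = 0.729671 rad (each ramp)
d_cruise = 6.53 - 2*0.729671 = 5.070658 rad
t_cruise = 5.070658/3.97 = 1.277244 s
t_total = 2*0.367593 + 1.277244 = 2.0124

2.0124 s


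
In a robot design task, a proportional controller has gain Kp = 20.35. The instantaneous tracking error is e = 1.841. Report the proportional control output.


u_P = Kp * e = 20.35 * 1.841 = 37.4644

37.4644


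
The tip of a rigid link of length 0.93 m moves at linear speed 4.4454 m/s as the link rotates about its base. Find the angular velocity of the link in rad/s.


omega = v / L = 4.4454 / 0.93 = 4.7800

4.7800 rad/s


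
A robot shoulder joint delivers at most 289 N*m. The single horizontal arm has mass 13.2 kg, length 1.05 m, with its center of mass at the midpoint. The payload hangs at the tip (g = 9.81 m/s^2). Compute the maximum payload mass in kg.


tau_arm = m_arm*g*(L/2) = 13.2*9.81*1.05/2 = 67.9833 N*m
tau_payload = tau_max - tau_arm = 289 - 67.9833 = 221.0167
m_payload = tau_payload / (g*L) = 221.0167 / (9.81*1.05) = 21.4569

21.4569 kg


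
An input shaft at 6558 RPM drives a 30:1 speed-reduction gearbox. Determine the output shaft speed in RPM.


omega_out = omega_in / N = 6558 / 30 = 218.6000

218.6000 RPM


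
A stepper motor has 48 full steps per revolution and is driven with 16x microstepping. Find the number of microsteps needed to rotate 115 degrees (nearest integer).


step_size = 360/(48*16) = 360/768 = 0.468750 deg
n = 115/(360/768) = 115*768/360 = 245.3333 -> 245

245 steps


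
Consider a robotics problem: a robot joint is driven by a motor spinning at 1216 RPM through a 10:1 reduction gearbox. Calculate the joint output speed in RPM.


omega_joint = omega_motor / N = 1216 / 10 = 121.6000

121.6000 RPM


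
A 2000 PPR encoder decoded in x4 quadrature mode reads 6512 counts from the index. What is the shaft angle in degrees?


angle = counts * 360 / (PPR*4) = 6512 * 360 / 8000 = 293.0400

293.0400 degrees


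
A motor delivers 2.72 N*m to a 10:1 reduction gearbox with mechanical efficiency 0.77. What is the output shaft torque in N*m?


tau_out = tau_in * N * eta = 2.72 * 10 * 0.77 = 20.9440

20.9440 N*m


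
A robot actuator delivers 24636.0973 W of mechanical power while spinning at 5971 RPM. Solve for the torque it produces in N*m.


omega = 5971 * 2*pi/60 = 625.281658 rad/s
tau = P / omega = 24636.0973 / 625.281658 = 39.4000

39.4000 N*m


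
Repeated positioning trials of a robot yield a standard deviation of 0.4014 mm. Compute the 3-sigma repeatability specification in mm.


repeatability = 3*sigma = 3*0.4014 = 1.2042

1.2042 mm


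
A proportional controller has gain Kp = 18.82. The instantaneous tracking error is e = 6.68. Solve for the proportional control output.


u_P = Kp * e = 18.82 * 6.68 = 125.7176

125.7176


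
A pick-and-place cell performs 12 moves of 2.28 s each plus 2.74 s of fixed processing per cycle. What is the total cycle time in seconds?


T = 12*2.28 + 2.74 = 30.1000

30.1000 s


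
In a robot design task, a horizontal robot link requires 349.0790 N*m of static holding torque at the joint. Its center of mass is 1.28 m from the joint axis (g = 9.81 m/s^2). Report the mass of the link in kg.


m = tau / (g*L) = 349.0790 / (9.81 * 1.28) = 27.8000

27.8000 kg


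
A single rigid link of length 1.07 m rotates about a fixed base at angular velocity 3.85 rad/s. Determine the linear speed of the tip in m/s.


v = L*omega = 1.07 * 3.85 = 4.1195

4.1195 m/s


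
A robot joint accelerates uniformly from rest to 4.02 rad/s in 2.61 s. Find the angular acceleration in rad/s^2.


alpha = delta_omega / t = 4.02 / 2.61 = 1.5402

1.5402 rad/s^2


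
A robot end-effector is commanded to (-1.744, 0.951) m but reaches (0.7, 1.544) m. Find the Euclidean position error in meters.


dx = 0.7 - (-1.744) = 2.4440, dy = 1.544 - (0.951) = 0.5930
err = sqrt(5.973136 + 0.351649) = 2.5149

2.5149 m


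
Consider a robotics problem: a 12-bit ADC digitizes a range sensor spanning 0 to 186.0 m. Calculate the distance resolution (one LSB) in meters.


res = range / 2^n = 186.0/2^12 = 186.0/4096 = 0.0454

0.0454 m


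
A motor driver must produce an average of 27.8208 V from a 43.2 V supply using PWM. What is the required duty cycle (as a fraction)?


D = V_avg/V_supply = 27.8208/43.2 = 0.6440

0.6440


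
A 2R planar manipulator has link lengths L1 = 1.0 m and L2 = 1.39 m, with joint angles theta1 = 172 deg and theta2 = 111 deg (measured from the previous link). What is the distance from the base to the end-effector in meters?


x = L1*cos(th1) + L2*cos(th1+th2) = -0.677586
y = L1*sin(th1) + L2*sin(th1+th2) = -1.215201
d = sqrt(x^2 + y^2) = sqrt(0.459123 + 1.476713) = 1.3913

1.3913 m


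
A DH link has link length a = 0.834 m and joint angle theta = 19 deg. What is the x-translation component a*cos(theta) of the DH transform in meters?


a*cos(theta) = 0.834*cos(19 deg) = 0.7886

0.7886 m


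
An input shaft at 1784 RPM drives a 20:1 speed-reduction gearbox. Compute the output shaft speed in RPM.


omega_out = omega_in / N = 1784 / 20 = 89.2000

89.2000 RPM


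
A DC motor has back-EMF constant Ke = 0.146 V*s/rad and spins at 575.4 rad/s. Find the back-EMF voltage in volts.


V_emf = Ke * omega = 0.146*575.4 = 84.0084

84.0084 V


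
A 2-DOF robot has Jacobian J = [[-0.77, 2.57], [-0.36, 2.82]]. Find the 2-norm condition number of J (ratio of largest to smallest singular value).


JJ^T eigenvalues: trace(JJ^T) = 15.2798, det(JJ^T) = det(J)^2 = 1.55301444
s_max^2 = (15.2798 + sqrt(227.26023028))/2 = 15.17747637
s_min^2 = (15.2798 - sqrt(227.26023028))/2 = 0.10232363
kappa = s_max/s_min = sqrt(15.17747637/0.10232363) = 12.1790

12.1790


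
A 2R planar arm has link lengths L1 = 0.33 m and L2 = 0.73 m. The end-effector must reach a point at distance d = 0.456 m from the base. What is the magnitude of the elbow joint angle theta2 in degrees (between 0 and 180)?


cos(th2) = (d^2 - L1^2 - L2^2)/(2*L1*L2) = (0.456^2 - 0.33^2 - 0.73^2)/(2*0.33*0.73) = -0.90050643
th2 = acos(-0.90050643) = 154.2247 deg

154.2247 degrees


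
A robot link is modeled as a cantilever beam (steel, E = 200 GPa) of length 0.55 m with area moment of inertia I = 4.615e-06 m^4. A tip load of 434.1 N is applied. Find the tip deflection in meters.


delta = F*L^3/(3*E*I) = 434.1*0.55^3/(3*2.000e+11*4.615e-06)
      = 72.2233875/2769000 = 2.6083e-05

2.6083e-05 m


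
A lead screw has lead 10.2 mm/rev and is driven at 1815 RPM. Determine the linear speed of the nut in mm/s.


v = lead * (RPM/60) = 10.2*1815/60 = 308.5500

308.5500 mm/s


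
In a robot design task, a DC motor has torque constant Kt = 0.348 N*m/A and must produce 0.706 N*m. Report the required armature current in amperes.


I = tau / Kt = 0.706/0.348 = 2.0287

2.0287 A


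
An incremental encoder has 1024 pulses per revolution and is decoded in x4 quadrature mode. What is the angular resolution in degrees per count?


resolution = 360 / (PPR * 4) = 360 / 4096 = 0.0879

0.0879 degrees


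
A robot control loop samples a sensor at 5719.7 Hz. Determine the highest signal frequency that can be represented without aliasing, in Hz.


f_max = f_s/2 = 5719.7/2 = 2859.8500

2859.8500 Hz


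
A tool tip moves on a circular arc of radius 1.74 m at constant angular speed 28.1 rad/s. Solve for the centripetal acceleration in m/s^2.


a_c = omega^2 * r = 28.1^2 * 1.74 = 1373.9214

1373.9214 m/s^2


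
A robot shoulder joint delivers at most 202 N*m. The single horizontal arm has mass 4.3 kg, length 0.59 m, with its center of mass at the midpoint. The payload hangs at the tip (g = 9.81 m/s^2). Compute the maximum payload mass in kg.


tau_arm = m_arm*g*(L/2) = 4.3*9.81*0.59/2 = 12.4440 N*m
tau_payload = tau_max - tau_arm = 202 - 12.4440 = 189.5560
m_payload = tau_payload / (g*L) = 189.5560 / (9.81*0.59) = 32.7504

32.7504 kg


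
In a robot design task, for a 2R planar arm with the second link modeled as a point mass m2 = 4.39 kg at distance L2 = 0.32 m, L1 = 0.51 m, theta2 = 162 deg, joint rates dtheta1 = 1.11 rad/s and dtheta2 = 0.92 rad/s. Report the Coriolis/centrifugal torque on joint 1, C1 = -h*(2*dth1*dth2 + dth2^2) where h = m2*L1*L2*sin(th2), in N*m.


h = m2*L1*L2*sin(th2) = 4.39*0.51*0.32*sin(162 deg) = 0.221395
C1 = -h*(2*1.11*0.92 + 0.92^2) = -0.221395*2.8888 = -0.6396

-0.6396 N*m


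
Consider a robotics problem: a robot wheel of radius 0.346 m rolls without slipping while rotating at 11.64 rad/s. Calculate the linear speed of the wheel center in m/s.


v = omega * r = 11.64 * 0.346 = 4.0274

4.0274 m/s


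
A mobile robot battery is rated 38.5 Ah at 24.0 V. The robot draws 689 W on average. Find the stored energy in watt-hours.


E = capacity * V = 38.5*24.0 = 924.0000

924.0000 Wh


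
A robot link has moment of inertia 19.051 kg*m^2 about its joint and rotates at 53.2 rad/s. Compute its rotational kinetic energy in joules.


KE = (1/2)*I*omega^2 = 0.5*19.051*53.2^2 = 26959.4511

26959.4511 J


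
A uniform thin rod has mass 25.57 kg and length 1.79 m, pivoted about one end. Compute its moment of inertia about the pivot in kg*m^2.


I = (1/3)*m*L^2 = (1/3)*25.57*1.79^2 = 27.3096

27.3096 kg*m^2


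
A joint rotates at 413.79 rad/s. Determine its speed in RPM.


RPM = 413.79 * 60/(2*pi) = 3951.4034

3951.4034 RPM


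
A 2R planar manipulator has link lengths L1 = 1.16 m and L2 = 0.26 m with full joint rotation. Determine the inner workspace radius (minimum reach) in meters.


r_min = |L1 - L2| = |1.16 - 0.26| = 0.9000

0.9000 m


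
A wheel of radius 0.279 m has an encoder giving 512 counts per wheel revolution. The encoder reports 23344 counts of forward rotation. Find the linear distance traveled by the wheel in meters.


revs = 23344/512 = 45.593750
d = revs * 2*pi*r = 45.593750 * 2*pi*0.279 = 79.9262

79.9262 m


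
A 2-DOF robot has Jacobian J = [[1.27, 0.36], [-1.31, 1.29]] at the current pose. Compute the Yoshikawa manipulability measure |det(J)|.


det(J) = 1.27*1.29 - (0.36)*(-1.31) = 2.1099
|det(J)| = 2.1099

2.1099


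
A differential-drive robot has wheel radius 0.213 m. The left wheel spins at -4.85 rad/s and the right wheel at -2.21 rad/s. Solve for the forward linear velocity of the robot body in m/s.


v = r*(wR + wL)/2 = 0.213*(-2.21 + -4.85)/2 = -0.7519

-0.7519 m/s


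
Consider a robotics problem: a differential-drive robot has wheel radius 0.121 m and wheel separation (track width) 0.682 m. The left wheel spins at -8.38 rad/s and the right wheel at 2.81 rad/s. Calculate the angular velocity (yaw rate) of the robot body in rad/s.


omega = r*(wR - wL)/L = 0.121*(2.81 - (-8.38))/0.682 = 1.9853

1.9853 rad/s


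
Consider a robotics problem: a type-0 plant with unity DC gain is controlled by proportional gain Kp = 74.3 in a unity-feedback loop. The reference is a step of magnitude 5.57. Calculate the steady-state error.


e_ss = R/(1 + Kp) = 5.57/(1 + 74.3) = 5.57/75.3000 = 0.0740

0.0740


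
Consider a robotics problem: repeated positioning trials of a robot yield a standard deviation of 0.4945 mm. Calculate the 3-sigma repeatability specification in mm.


repeatability = 3*sigma = 3*0.4945 = 1.4835

1.4835 mm


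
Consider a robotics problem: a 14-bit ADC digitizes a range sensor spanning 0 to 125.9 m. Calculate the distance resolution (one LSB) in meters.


res = range / 2^n = 125.9/2^14 = 125.9/16384 = 0.0077

0.0077 m


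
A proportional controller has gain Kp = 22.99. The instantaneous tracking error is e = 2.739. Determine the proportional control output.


u_P = Kp * e = 22.99 * 2.739 = 62.9696

62.9696


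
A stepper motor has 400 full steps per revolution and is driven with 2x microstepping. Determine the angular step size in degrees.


step = 360/(400*2) = 360/800 = 0.4500

0.4500 degrees


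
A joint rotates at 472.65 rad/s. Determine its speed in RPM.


RPM = 472.65 * 60/(2*pi) = 4513.4750

4513.4750 RPM


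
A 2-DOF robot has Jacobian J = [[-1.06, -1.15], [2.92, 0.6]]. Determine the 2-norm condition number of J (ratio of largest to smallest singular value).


JJ^T eigenvalues: trace(JJ^T) = 11.3325, det(JJ^T) = det(J)^2 = 7.40928400
s_max^2 = (11.3325 + sqrt(98.78842025))/2 = 10.63586820
s_min^2 = (11.3325 - sqrt(98.78842025))/2 = 0.69663180
kappa = s_max/s_min = sqrt(10.63586820/0.69663180) = 3.9074

3.9074


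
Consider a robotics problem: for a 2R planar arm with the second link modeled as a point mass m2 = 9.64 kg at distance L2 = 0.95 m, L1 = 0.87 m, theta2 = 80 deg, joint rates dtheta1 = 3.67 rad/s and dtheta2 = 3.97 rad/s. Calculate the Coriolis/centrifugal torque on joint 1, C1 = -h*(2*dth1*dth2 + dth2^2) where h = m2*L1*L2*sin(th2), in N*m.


h = m2*L1*L2*sin(th2) = 9.64*0.87*0.95*sin(80 deg) = 7.846416
C1 = -h*(2*3.67*3.97 + 3.97^2) = -7.846416*44.9007 = -352.3096

-352.3096 N*m


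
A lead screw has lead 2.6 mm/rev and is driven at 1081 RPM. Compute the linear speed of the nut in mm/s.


v = lead * (RPM/60) = 2.6*1081/60 = 46.8433

46.8433 mm/s


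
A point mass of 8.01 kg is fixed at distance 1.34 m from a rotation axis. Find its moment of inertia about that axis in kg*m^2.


I = m*r^2 = 8.01*1.34^2 = 14.3828

14.3828 kg*m^2


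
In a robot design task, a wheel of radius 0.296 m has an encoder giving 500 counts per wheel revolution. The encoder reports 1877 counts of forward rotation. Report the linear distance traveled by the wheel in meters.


revs = 1877/500 = 3.754000
d = revs * 2*pi*r = 3.754000 * 2*pi*0.296 = 6.9818

6.9818 m


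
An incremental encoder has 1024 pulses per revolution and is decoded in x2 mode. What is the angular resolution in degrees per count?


resolution = 360 / (PPR * 2) = 360 / 2048 = 0.1758

0.1758 degrees


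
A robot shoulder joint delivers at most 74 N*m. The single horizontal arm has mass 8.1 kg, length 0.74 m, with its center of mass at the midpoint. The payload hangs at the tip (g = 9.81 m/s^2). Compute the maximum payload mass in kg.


tau_arm = m_arm*g*(L/2) = 8.1*9.81*0.74/2 = 29.4006 N*m
tau_payload = tau_max - tau_arm = 74 - 29.4006 = 44.5994
m_payload = tau_payload / (g*L) = 44.5994 / (9.81*0.74) = 6.1437

6.1437 kg


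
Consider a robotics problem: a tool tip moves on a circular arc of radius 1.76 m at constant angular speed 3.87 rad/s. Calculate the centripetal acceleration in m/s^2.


a_c = omega^2 * r = 3.87^2 * 1.76 = 26.3593

26.3593 m/s^2


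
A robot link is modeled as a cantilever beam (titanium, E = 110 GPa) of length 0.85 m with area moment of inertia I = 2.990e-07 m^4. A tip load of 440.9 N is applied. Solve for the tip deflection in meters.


delta = F*L^3/(3*E*I) = 440.9*0.85^3/(3*1.100e+11*2.990e-07)
      = 270.7677125/98670 = 0.0027

0.0027 m


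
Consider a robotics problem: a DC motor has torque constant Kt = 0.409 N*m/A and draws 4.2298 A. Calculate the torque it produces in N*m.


tau = Kt * I = 0.409*4.2298 = 1.7300

1.7300 N*m


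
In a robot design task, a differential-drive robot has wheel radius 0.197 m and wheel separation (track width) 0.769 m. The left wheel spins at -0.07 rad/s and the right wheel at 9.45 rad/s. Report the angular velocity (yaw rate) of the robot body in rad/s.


omega = r*(wR - wL)/L = 0.197*(9.45 - (-0.07))/0.769 = 2.4388

2.4388 rad/s


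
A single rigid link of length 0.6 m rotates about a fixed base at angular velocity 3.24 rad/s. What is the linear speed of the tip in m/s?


v = L*omega = 0.6 * 3.24 = 1.9440

1.9440 m/s


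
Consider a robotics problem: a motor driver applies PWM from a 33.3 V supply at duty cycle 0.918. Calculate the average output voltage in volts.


V_avg = V_supply * D = 33.3*0.918 = 30.5694

30.5694 V


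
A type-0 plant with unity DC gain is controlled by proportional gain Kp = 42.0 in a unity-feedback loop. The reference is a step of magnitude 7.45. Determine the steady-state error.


e_ss = R/(1 + Kp) = 7.45/(1 + 42.0) = 7.45/43.0000 = 0.1733

0.1733


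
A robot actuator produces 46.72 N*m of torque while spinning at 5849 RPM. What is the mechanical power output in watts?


omega = 5849 * 2*pi/60 = 612.505848 rad/s
P = tau * omega = 46.72 * 612.505848 = 28616.2732

28616.2732 W


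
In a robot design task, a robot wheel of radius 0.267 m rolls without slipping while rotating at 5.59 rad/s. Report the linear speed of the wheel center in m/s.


v = omega * r = 5.59 * 0.267 = 1.4925

1.4925 m/s


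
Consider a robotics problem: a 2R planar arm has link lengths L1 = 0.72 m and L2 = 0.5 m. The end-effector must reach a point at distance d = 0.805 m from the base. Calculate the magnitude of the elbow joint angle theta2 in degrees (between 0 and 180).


cos(th2) = (d^2 - L1^2 - L2^2)/(2*L1*L2) = (0.805^2 - 0.72^2 - 0.5^2)/(2*0.72*0.5) = -0.16718750
th2 = acos(-0.16718750) = 99.6243 deg

99.6243 degrees


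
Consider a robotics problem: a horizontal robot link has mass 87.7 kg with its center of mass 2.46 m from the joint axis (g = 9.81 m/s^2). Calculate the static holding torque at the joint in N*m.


tau = m*g*L = 87.7 * 9.81 * 2.46 = 2116.4290

2116.4290 N*m


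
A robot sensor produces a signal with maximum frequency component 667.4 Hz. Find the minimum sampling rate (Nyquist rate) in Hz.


f_s,min = 2*f_max = 2*667.4 = 1334.8000

1334.8000 Hz


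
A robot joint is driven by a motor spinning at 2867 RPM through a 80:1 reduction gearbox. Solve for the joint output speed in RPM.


omega_joint = omega_motor / N = 2867 / 80 = 35.8375

35.8375 RPM


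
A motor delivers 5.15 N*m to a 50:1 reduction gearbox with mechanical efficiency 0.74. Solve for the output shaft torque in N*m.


tau_out = tau_in * N * eta = 5.15 * 50 * 0.74 = 190.5500

190.5500 N*m


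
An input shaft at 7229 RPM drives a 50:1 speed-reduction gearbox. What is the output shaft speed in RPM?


omega_out = omega_in / N = 7229 / 50 = 144.5800

144.5800 RPM


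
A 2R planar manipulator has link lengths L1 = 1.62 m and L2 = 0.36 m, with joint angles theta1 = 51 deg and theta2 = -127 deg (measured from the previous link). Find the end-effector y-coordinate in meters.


y = L1*sin(th1) + L2*sin(th1+th2) = 1.62*sin(51 deg) + 0.36*sin(-76 deg) = 0.9097

0.9097 m


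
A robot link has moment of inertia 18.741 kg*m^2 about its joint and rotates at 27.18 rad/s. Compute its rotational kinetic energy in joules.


KE = (1/2)*I*omega^2 = 0.5*18.741*27.18^2 = 6922.4794

6922.4794 J


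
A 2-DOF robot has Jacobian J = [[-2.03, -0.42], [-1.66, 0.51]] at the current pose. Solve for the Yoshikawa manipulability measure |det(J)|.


det(J) = -2.03*0.51 - (-0.42)*(-1.66) = -1.7325
|det(J)| = 1.7325

1.7325
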